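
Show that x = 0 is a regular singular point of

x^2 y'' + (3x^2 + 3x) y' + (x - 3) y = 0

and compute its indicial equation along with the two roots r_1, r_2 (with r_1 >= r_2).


Divide by x^2 to reach normal form y'' + P_1(x) y' + P_2(x) y = 0 with P_1(x) = 3 + 3/x and P_2(x) = 1/x - 3/x^2.
x = 0 is a singular point because the y'-coefficient 3 + 3/x has a pole at x = 0 and the y-coefficient 1/x - 3/x^2 has a pole at x = 0.
It is a regular singular point because x P_1(x) = p(x) = 3x + 3 and x^2 P_2(x) = q(x) = x - 3 are polynomials, hence analytic at x = 0.
p(0) = 3,  q(0) = -3.
Indicial equation: r(r-1) + p(0) r + q(0) = 0, i.e. r^2 + (p(0) - 1) r + q(0) = 0, i.e. r^2 + 2 r - 3 = 0.
Discriminant: (2)^2 - 4(-3) = 16, so r = (-2 ± 4)/2.
Solving: r_1 = 1, r_2 = -3.

indicial: r^2 + 2 r - 3 = 0; roots r_1 = 1, r_2 = -3


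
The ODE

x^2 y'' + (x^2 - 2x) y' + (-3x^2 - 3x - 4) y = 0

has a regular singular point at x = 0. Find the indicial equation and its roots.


Divide by x^2 to reach normal form y'' + P_1(x) y' + P_2(x) y = 0 with P_1(x) = 1 - 2/x and P_2(x) = -3 - 3/x - 4/x^2.
x = 0 is a singular point because the y'-coefficient 1 - 2/x has a pole at x = 0 and the y-coefficient -3 - 3/x - 4/x^2 has a pole at x = 0.
It is a regular singular point because x P_1(x) = p(x) = x - 2 and x^2 P_2(x) = q(x) = -3x^2 - 3x - 4 are polynomials, hence analytic at x = 0.
p(0) = -2,  q(0) = -4.
Indicial equation: r(r-1) + p(0) r + q(0) = 0, i.e. r^2 + (p(0) - 1) r + q(0) = 0, i.e. r^2 - 3 r - 4 = 0.
Discriminant: (-3)^2 - 4(-4) = 25, so r = (3 ± 5)/2.
Solving: r_1 = 4, r_2 = -1.

indicial: r^2 - 3 r - 4 = 0; roots r_1 = 4, r_2 = -1


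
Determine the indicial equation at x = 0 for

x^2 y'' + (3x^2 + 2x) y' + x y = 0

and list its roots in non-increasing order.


Divide by x^2 to reach normal form y'' + P_1(x) y' + P_2(x) y = 0 with P_1(x) = 3 + 2/x and P_2(x) = 1/x.
x = 0 is a singular point because the y'-coefficient 3 + 2/x has a pole at x = 0 and the y-coefficient 1/x has a pole at x = 0.
It is a regular singular point because x P_1(x) = p(x) = 3x + 2 and x^2 P_2(x) = q(x) = x are polynomials, hence analytic at x = 0.
p(0) = 2,  q(0) = 0.
Indicial equation: r(r-1) + p(0) r + q(0) = 0, i.e. r^2 + (p(0) - 1) r + q(0) = 0, i.e. r^2 + 1 r = 0.
Discriminant: (1)^2 - 4(0) = 1, so r = (-1 ± 1)/2.
Solving: r_1 = 0, r_2 = -1.

indicial: r^2 + 1 r = 0; roots r_1 = 0, r_2 = -1


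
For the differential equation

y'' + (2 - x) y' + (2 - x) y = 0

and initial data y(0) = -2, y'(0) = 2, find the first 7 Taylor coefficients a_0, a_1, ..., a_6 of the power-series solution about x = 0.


Ansatz: y(x) = sum_{n>=0} a_n x^n, so y'(x) = sum_{n>=1} n a_n x^(n-1) and y''(x) = sum_{n>=2} n(n-1) a_n x^(n-2).
Substitute into P(x) y'' + Q(x) y' + R(x) y = 0 with P(x) = 1, Q(x) = 2 - x, R(x) = 2 - x, and match powers of x.
Initial conditions: a_0 = -2, a_1 = 2.
Setting the coefficient of each power of x to zero and solving order by order (substituting the coefficients already found):
  x^0: 2 a_2 + 2 a_1 + 2 a_0 = 0  ->  2 a_2 = -2 a_1 - 2 a_0 = 0  ->  a_2 = 0
  x^1: 6 a_3 + 4 a_2 + a_1 - a_0 = 0  ->  6 a_3 = -4 a_2 - a_1 + a_0 = -4  ->  a_3 = -2/3
  x^2: 12 a_4 + 6 a_3 - a_1 = 0  ->  12 a_4 = -6 a_3 + a_1 = 6  ->  a_4 = 1/2
  x^3: 20 a_5 + 8 a_4 - a_3 - a_2 = 0  ->  20 a_5 = -8 a_4 + a_3 + a_2 = -14/3  ->  a_5 = -7/30
  x^4: 30 a_6 + 10 a_5 - 2 a_4 - a_3 = 0  ->  30 a_6 = -10 a_5 + 2 a_4 + a_3 = 8/3  ->  a_6 = 4/45
Truncated series: y(x) = -2 + 2 x - (2/3) x^3 + (1/2) x^4 - (7/30) x^5 + (4/45) x^6 + O(x^7).

a_0 = -2; a_1 = 2; a_2 = 0; a_3 = -2/3; a_4 = 1/2; a_5 = -7/30; a_6 = 4/45


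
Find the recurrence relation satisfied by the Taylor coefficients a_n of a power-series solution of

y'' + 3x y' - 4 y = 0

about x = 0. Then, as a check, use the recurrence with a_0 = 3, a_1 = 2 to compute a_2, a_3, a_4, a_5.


Substitute y = sum_n a_n x^n.
y''(x) has coefficient (n+2)(n+1) a_{n+2} at x^n;
3 x y'(x) has coefficient 3 n a_n at x^n (shift);
-4 y(x) has coefficient -4 a_n at x^n.
Matching x^n: (n+2)(n+1) a_{n+2} + (3n - 4) a_n = 0.
Thus a_{n+2} = (-3n + 4) / ((n+1)(n+2)) * a_n.

Check with a_0 = 3, a_1 = 2 (apply the recurrence for n = 0, 1, 2, 3): a_0 = 3, a_1 = 2, a_2 = 6, a_3 = 1/3, a_4 = -1, a_5 = -1/12.

a_(n+2) = (-3n + 4) / ((n+1)(n+2)) * a_n; check: a_0 = 3, a_1 = 2, a_2 = 6, a_3 = 1/3, a_4 = -1, a_5 = -1/12


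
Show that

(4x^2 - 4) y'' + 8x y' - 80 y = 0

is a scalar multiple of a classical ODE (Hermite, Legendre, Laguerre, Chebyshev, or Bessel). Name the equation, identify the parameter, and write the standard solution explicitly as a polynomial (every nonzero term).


All three coefficients share the factor -4; dividing through by -4 gives  (1 - x^2) y'' - 2x y' + 20 y = 0.
This matches the Legendre equation (1 - x^2) y'' - 2x y' + n(n+1) y = 0 (note the -2x y' term) with n(n+1) = 20, so n = 4; the polynomial solution is P_4(x).
With y = sum_k a_k x^k, matching x^k gives (k+2)(k+1) a_{k+2} = [k(k+1) - n(n+1)] a_k = (k - 4)(k + 5) a_k. The right side vanishes at k = 4, so the series with the parity of 4 terminates at degree 4.
Standard normalization (P_n(1) = 1): leading coefficient (2n)!/(2^n (n!)^2) = 40320/(16*576) = 35/8, so a_4 = 35/8. Work downward with a_k = (k+1)(k+2) a_{k+2} / ((k - 4)(k + 5)):
  a_2 = (3)(4)(35/8) / ((2 - 4)(2 + 5)) = (105/2)/(-14) = -15/4
  a_0 = (1)(2)(-15/4) / ((0 - 4)(0 + 5)) = (-15/2)/(-20) = 3/8
Hence P_4(x) = 35 x^4/8 - 15 x^2/4 + 3/8.

P_4(x); series = 35 x^4/8 - 15 x^2/4 + 3/8


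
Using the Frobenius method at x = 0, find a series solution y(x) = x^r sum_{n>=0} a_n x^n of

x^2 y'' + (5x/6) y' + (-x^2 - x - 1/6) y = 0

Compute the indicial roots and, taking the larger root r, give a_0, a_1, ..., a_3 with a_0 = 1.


Write in Frobenius form y'' + (p(x)/x) y' + (q(x)/x^2) y = 0:
  p(x) = 5/6,  q(x) = -x^2 - x - 1/6.
Indicial equation: r(r-1) + (5/6) r + (-1/6) = 0 -> roots r_1 = 1/2, r_2 = -1/3.
Take r = r_1 = 1/2. Let y(x) = x^r sum_{n>=0} a_n x^n with a_0 = 1.
Substitute y = x^r sum a_n x^n and match x^{r+n}. The recurrence is
  D(n) a_n - 1 a_{n-1} - 1 a_{n-2} = 0,  where D(n) = (r+n)(r+n-1) + (5/6)(r+n) + (-1/6).
  a_n = [1 a_{n-1} + 1 a_{n-2}] / D(n).
Since the indicial polynomial factors as (r - r_1)(r - r_2), D(n) = (r_1 + n - r_1)(r_1 + n - r_2) = n(n + 5/6).
Evaluating step by step (a_0 = 1):
  n = 1: D(1) = 1(1 + 5/6) = 11/6; numerator = 1(1) = 1; a_1 = (1)/(11/6) = 6/11
  n = 2: D(2) = 2(2 + 5/6) = 17/3; numerator = 1(6/11) + 1(1) = 17/11; a_2 = (17/11)/(17/3) = 3/11
  n = 3: D(3) = 3(3 + 5/6) = 23/2; numerator = 1(3/11) + 1(6/11) = 9/11; a_3 = (9/11)/(23/2) = 18/253

r = 1/2; a_0 = 1; a_1 = 6/11; a_2 = 3/11; a_3 = 18/253


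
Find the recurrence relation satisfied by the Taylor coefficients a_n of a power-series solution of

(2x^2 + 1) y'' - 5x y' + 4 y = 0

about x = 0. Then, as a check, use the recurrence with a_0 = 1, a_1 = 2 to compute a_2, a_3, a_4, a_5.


Substitute y = sum_n a_n x^n.
(1 + 2 x^2) y'' contributes (n+2)(n+1) a_{n+2} + 2 n(n-1) a_n at x^n.
-5 x y'(x) contributes -5 n a_n at x^n.
4 y(x) contributes 4 a_n at x^n.
Matching x^n: (n+2)(n+1) a_{n+2} + (2 n(n-1) - 5 n + 4) a_n = 0.
Thus a_{n+2} = (-2 n(n-1) + 5 n - 4) / ((n+1)(n+2)) * a_n.

Check with a_0 = 1, a_1 = 2 (apply the recurrence for n = 0, 1, 2, 3): a_0 = 1, a_1 = 2, a_2 = -2, a_3 = 1/3, a_4 = -1/3, a_5 = -1/60.

a_(n+2) = (-2 n(n-1) + 5 n - 4) / ((n+1)(n+2)) * a_n; check: a_0 = 1, a_1 = 2, a_2 = -2, a_3 = 1/3, a_4 = -1/3, a_5 = -1/60


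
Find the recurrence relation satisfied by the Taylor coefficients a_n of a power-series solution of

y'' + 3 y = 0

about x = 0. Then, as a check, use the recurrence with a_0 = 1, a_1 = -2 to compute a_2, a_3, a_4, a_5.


Substitute y = sum_n a_n x^n into y'' + (const) y = 0.
y''(x) = sum_{n>=0} (n+2)(n+1) a_{n+2} x^n.
The ODE becomes sum_n [(n+2)(n+1) a_{n+2} + 3 a_n] x^n = 0.
Setting each coefficient to zero gives the recurrence:
  (n+2)(n+1) a_{n+2} + 3 a_n = 0,
  a_{n+2} = -3 / ((n+1)(n+2)) a_n.

Check with a_0 = 1, a_1 = -2 (apply the recurrence for n = 0, 1, 2, 3): a_0 = 1, a_1 = -2, a_2 = -3/2, a_3 = 1, a_4 = 3/8, a_5 = -3/20.

a_{n+2} = -3/((n+1)(n+2)) * a_n; check: a_0 = 1, a_1 = -2, a_2 = -3/2, a_3 = 1, a_4 = 3/8, a_5 = -3/20


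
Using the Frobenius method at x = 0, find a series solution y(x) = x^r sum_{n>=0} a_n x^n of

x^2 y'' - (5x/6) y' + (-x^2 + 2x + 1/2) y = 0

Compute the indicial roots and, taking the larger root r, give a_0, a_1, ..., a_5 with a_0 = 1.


Write in Frobenius form y'' + (p(x)/x) y' + (q(x)/x^2) y = 0:
  p(x) = -5/6,  q(x) = -x^2 + 2x + 1/2.
Indicial equation: r(r-1) + (-5/6) r + (1/2) = 0 -> roots r_1 = 3/2, r_2 = 1/3.
Take r = r_1 = 3/2. Let y(x) = x^r sum_{n>=0} a_n x^n with a_0 = 1.
Substitute y = x^r sum a_n x^n and match x^{r+n}. The recurrence is
  D(n) a_n + 2 a_{n-1} - 1 a_{n-2} = 0,  where D(n) = (r+n)(r+n-1) + (-5/6)(r+n) + (1/2).
  a_n = [-2 a_{n-1} + 1 a_{n-2}] / D(n).
Since the indicial polynomial factors as (r - r_1)(r - r_2), D(n) = (r_1 + n - r_1)(r_1 + n - r_2) = n(n + 7/6).
Evaluating step by step (a_0 = 1):
  n = 1: D(1) = 1(1 + 7/6) = 13/6; numerator = -2(1) = -2; a_1 = (-2)/(13/6) = -12/13
  n = 2: D(2) = 2(2 + 7/6) = 19/3; numerator = -2(-12/13) + 1(1) = 37/13; a_2 = (37/13)/(19/3) = 111/247
  n = 3: D(3) = 3(3 + 7/6) = 25/2; numerator = -2(111/247) + 1(-12/13) = -450/247; a_3 = (-450/247)/(25/2) = -36/247
  n = 4: D(4) = 4(4 + 7/6) = 62/3; numerator = -2(-36/247) + 1(111/247) = 183/247; a_4 = (183/247)/(62/3) = 549/15314
  n = 5: D(5) = 5(5 + 7/6) = 185/6; numerator = -2(549/15314) + 1(-36/247) = -1665/7657; a_5 = (-1665/7657)/(185/6) = -54/7657

r = 3/2; a_0 = 1; a_1 = -12/13; a_2 = 111/247; a_3 = -36/247; a_4 = 549/15314; a_5 = -54/7657


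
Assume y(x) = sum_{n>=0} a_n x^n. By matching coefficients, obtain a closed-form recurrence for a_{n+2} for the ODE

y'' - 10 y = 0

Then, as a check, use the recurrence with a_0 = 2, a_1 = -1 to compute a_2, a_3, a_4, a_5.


Substitute y = sum_n a_n x^n into y'' + (const) y = 0.
y''(x) = sum_{n>=0} (n+2)(n+1) a_{n+2} x^n.
The ODE becomes sum_n [(n+2)(n+1) a_{n+2} - 10 a_n] x^n = 0.
Setting each coefficient to zero gives the recurrence:
  (n+2)(n+1) a_{n+2} - 10 a_n = 0,
  a_{n+2} = 10 / ((n+1)(n+2)) a_n.

Check with a_0 = 2, a_1 = -1 (apply the recurrence for n = 0, 1, 2, 3): a_0 = 2, a_1 = -1, a_2 = 10, a_3 = -5/3, a_4 = 25/3, a_5 = -5/6.

a_{n+2} = 10/((n+1)(n+2)) * a_n; check: a_0 = 2, a_1 = -1, a_2 = 10, a_3 = -5/3, a_4 = 25/3, a_5 = -5/6


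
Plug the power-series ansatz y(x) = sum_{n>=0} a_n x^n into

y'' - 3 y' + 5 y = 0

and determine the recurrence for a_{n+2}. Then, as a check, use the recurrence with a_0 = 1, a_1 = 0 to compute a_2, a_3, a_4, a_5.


Substitute y = sum_n a_n x^n.
y''(x) has coefficient (n+2)(n+1) a_{n+2} at x^n;
-3 y'(x) has coefficient -3 (n+1) a_{n+1} at x^n;
5 y(x) has coefficient 5 a_n at x^n.
Matching x^n: (n+2)(n+1) a_{n+2} - 3 (n+1) a_{n+1} + 5 a_n = 0.
Thus a_{n+2} = [3 (n+1) a_{n+1} - 5 a_n] / ((n+1)(n+2)).

Check with a_0 = 1, a_1 = 0 (apply the recurrence for n = 0, 1, 2, 3): a_0 = 1, a_1 = 0, a_2 = -5/2, a_3 = -5/2, a_4 = -5/6, a_5 = 1/8.

a_(n+2) = [3 (n+1) a_(n+1) - 5 a_n] / ((n+1)(n+2)); check: a_0 = 1, a_1 = 0, a_2 = -5/2, a_3 = -5/2, a_4 = -5/6, a_5 = 1/8


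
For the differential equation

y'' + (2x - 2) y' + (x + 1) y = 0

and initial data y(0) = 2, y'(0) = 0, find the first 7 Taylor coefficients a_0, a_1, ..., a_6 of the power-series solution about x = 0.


Ansatz: y(x) = sum_{n>=0} a_n x^n, so y'(x) = sum_{n>=1} n a_n x^(n-1) and y''(x) = sum_{n>=2} n(n-1) a_n x^(n-2).
Substitute into P(x) y'' + Q(x) y' + R(x) y = 0 with P(x) = 1, Q(x) = 2x - 2, R(x) = x + 1, and match powers of x.
Initial conditions: a_0 = 2, a_1 = 0.
Setting the coefficient of each power of x to zero and solving order by order (substituting the coefficients already found):
  x^0: 2 a_2 - 2 a_1 + a_0 = 0  ->  2 a_2 = 2 a_1 - a_0 = -2  ->  a_2 = -1
  x^1: 6 a_3 - 4 a_2 + 3 a_1 + a_0 = 0  ->  6 a_3 = 4 a_2 - 3 a_1 - a_0 = -6  ->  a_3 = -1
  x^2: 12 a_4 - 6 a_3 + 5 a_2 + a_1 = 0  ->  12 a_4 = 6 a_3 - 5 a_2 - a_1 = -1  ->  a_4 = -1/12
  x^3: 20 a_5 - 8 a_4 + 7 a_3 + a_2 = 0  ->  20 a_5 = 8 a_4 - 7 a_3 - a_2 = 22/3  ->  a_5 = 11/30
  x^4: 30 a_6 - 10 a_5 + 9 a_4 + a_3 = 0  ->  30 a_6 = 10 a_5 - 9 a_4 - a_3 = 65/12  ->  a_6 = 13/72
Truncated series: y(x) = 2 - x^2 - x^3 - (1/12) x^4 + (11/30) x^5 + (13/72) x^6 + O(x^7).

a_0 = 2; a_1 = 0; a_2 = -1; a_3 = -1; a_4 = -1/12; a_5 = 11/30; a_6 = 13/72


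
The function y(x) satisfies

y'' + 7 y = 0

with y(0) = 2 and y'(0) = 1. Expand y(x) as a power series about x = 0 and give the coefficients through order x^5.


Ansatz: y(x) = sum_{n>=0} a_n x^n, so y'(x) = sum_{n>=1} n a_n x^(n-1) and y''(x) = sum_{n>=2} n(n-1) a_n x^(n-2).
Substitute into P(x) y'' + Q(x) y' + R(x) y = 0 with P(x) = 1, Q(x) = 0, R(x) = 7, and match powers of x.
Initial conditions: a_0 = 2, a_1 = 1.
Setting the coefficient of each power of x to zero and solving order by order (substituting the coefficients already found):
  x^0: 2 a_2 + 7 a_0 = 0  ->  2 a_2 = -7 a_0 = -14  ->  a_2 = -7
  x^1: 6 a_3 + 7 a_1 = 0  ->  6 a_3 = -7 a_1 = -7  ->  a_3 = -7/6
  x^2: 12 a_4 + 7 a_2 = 0  ->  12 a_4 = -7 a_2 = 49  ->  a_4 = 49/12
  x^3: 20 a_5 + 7 a_3 = 0  ->  20 a_5 = -7 a_3 = 49/6  ->  a_5 = 49/120
Truncated series: y(x) = 2 + x - 7 x^2 - (7/6) x^3 + (49/12) x^4 + (49/120) x^5 + O(x^6).

a_0 = 2; a_1 = 1; a_2 = -7; a_3 = -7/6; a_4 = 49/12; a_5 = 49/120


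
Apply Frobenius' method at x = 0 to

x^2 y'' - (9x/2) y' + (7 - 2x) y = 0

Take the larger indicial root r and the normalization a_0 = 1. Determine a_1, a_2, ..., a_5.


Write in Frobenius form y'' + (p(x)/x) y' + (q(x)/x^2) y = 0:
  p(x) = -9/2,  q(x) = 7 - 2x.
Indicial equation: r(r-1) + (-9/2) r + (7) = 0 -> roots r_1 = 7/2, r_2 = 2.
Take r = r_1 = 7/2. Let y(x) = x^r sum_{n>=0} a_n x^n with a_0 = 1.
Substitute y = x^r sum a_n x^n and match x^{r+n}. The recurrence is
  D(n) a_n - 2 a_{n-1} = 0,  where D(n) = (r+n)(r+n-1) + (-9/2)(r+n) + (7).
  a_n = 2 / D(n) * a_{n-1}.
Since the indicial polynomial factors as (r - r_1)(r - r_2), D(n) = (r_1 + n - r_1)(r_1 + n - r_2) = n(n + 3/2).
Evaluating step by step (a_0 = 1):
  n = 1: D(1) = 1(1 + 3/2) = 5/2; numerator = 2(1) = 2; a_1 = (2)/(5/2) = 4/5
  n = 2: D(2) = 2(2 + 3/2) = 7; numerator = 2(4/5) = 8/5; a_2 = (8/5)/(7) = 8/35
  n = 3: D(3) = 3(3 + 3/2) = 27/2; numerator = 2(8/35) = 16/35; a_3 = (16/35)/(27/2) = 32/945
  n = 4: D(4) = 4(4 + 3/2) = 22; numerator = 2(32/945) = 64/945; a_4 = (64/945)/(22) = 32/10395
  n = 5: D(5) = 5(5 + 3/2) = 65/2; numerator = 2(32/10395) = 64/10395; a_5 = (64/10395)/(65/2) = 128/675675

r = 7/2; a_0 = 1; a_1 = 4/5; a_2 = 8/35; a_3 = 32/945; a_4 = 32/10395; a_5 = 128/675675


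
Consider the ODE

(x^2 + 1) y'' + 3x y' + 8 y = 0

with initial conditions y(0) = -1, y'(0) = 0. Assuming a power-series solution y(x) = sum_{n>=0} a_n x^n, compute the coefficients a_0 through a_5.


Ansatz: y(x) = sum_{n>=0} a_n x^n, so y'(x) = sum_{n>=1} n a_n x^(n-1) and y''(x) = sum_{n>=2} n(n-1) a_n x^(n-2).
Substitute into P(x) y'' + Q(x) y' + R(x) y = 0 with P(x) = x^2 + 1, Q(x) = 3x, R(x) = 8, and match powers of x.
Initial conditions: a_0 = -1, a_1 = 0.
Setting the coefficient of each power of x to zero and solving order by order (substituting the coefficients already found):
  x^0: 2 a_2 + 8 a_0 = 0  ->  2 a_2 = -8 a_0 = 8  ->  a_2 = 4
  x^1: 6 a_3 + 11 a_1 = 0  ->  6 a_3 = -11 a_1 = 0  ->  a_3 = 0
  x^2: 12 a_4 + 16 a_2 = 0  ->  12 a_4 = -16 a_2 = -64  ->  a_4 = -16/3
  x^3: 20 a_5 + 23 a_3 = 0  ->  20 a_5 = -23 a_3 = 0  ->  a_5 = 0
Truncated series: y(x) = -1 + 4 x^2 - (16/3) x^4 + O(x^6).

a_0 = -1; a_1 = 0; a_2 = 4; a_3 = 0; a_4 = -16/3; a_5 = 0


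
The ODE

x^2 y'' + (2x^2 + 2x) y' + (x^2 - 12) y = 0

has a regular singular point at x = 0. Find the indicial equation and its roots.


Divide by x^2 to reach normal form y'' + P_1(x) y' + P_2(x) y = 0 with P_1(x) = 2 + 2/x and P_2(x) = 1 - 12/x^2.
x = 0 is a singular point because the y'-coefficient 2 + 2/x has a pole at x = 0 and the y-coefficient 1 - 12/x^2 has a pole at x = 0.
It is a regular singular point because x P_1(x) = p(x) = 2x + 2 and x^2 P_2(x) = q(x) = x^2 - 12 are polynomials, hence analytic at x = 0.
p(0) = 2,  q(0) = -12.
Indicial equation: r(r-1) + p(0) r + q(0) = 0, i.e. r^2 + (p(0) - 1) r + q(0) = 0, i.e. r^2 + 1 r - 12 = 0.
Discriminant: (1)^2 - 4(-12) = 49, so r = (-1 ± 7)/2.
Solving: r_1 = 3, r_2 = -4.

indicial: r^2 + 1 r - 12 = 0; roots r_1 = 3, r_2 = -4


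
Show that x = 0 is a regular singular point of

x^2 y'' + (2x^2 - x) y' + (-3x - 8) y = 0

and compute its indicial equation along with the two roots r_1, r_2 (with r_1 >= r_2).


Divide by x^2 to reach normal form y'' + P_1(x) y' + P_2(x) y = 0 with P_1(x) = 2 - 1/x and P_2(x) = -3/x - 8/x^2.
x = 0 is a singular point because the y'-coefficient 2 - 1/x has a pole at x = 0 and the y-coefficient -3/x - 8/x^2 has a pole at x = 0.
It is a regular singular point because x P_1(x) = p(x) = 2x - 1 and x^2 P_2(x) = q(x) = -3x - 8 are polynomials, hence analytic at x = 0.
p(0) = -1,  q(0) = -8.
Indicial equation: r(r-1) + p(0) r + q(0) = 0, i.e. r^2 + (p(0) - 1) r + q(0) = 0, i.e. r^2 - 2 r - 8 = 0.
Discriminant: (-2)^2 - 4(-8) = 36, so r = (2 ± 6)/2.
Solving: r_1 = 4, r_2 = -2.

indicial: r^2 - 2 r - 8 = 0; roots r_1 = 4, r_2 = -2


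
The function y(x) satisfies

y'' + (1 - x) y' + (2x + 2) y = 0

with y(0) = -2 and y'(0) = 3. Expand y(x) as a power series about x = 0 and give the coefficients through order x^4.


Ansatz: y(x) = sum_{n>=0} a_n x^n, so y'(x) = sum_{n>=1} n a_n x^(n-1) and y''(x) = sum_{n>=2} n(n-1) a_n x^(n-2).
Substitute into P(x) y'' + Q(x) y' + R(x) y = 0 with P(x) = 1, Q(x) = 1 - x, R(x) = 2x + 2, and match powers of x.
Initial conditions: a_0 = -2, a_1 = 3.
Setting the coefficient of each power of x to zero and solving order by order (substituting the coefficients already found):
  x^0: 2 a_2 + a_1 + 2 a_0 = 0  ->  2 a_2 = -a_1 - 2 a_0 = 1  ->  a_2 = 1/2
  x^1: 6 a_3 + 2 a_2 + a_1 + 2 a_0 = 0  ->  6 a_3 = -2 a_2 - a_1 - 2 a_0 = 0  ->  a_3 = 0
  x^2: 12 a_4 + 3 a_3 + 2 a_1 = 0  ->  12 a_4 = -3 a_3 - 2 a_1 = -6  ->  a_4 = -1/2
Truncated series: y(x) = -2 + 3 x + (1/2) x^2 - (1/2) x^4 + O(x^5).

a_0 = -2; a_1 = 3; a_2 = 1/2; a_3 = 0; a_4 = -1/2


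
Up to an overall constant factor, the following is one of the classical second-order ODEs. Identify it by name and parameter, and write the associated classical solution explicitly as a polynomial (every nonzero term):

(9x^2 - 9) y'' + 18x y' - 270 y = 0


All three coefficients share the factor -9; dividing through by -9 gives  (1 - x^2) y'' - 2x y' + 30 y = 0.
This matches the Legendre equation (1 - x^2) y'' - 2x y' + n(n+1) y = 0 (note the -2x y' term) with n(n+1) = 30, so n = 5; the polynomial solution is P_5(x).
With y = sum_k a_k x^k, matching x^k gives (k+2)(k+1) a_{k+2} = [k(k+1) - n(n+1)] a_k = (k - 5)(k + 6) a_k. The right side vanishes at k = 5, so the series with the parity of 5 terminates at degree 5.
Standard normalization (P_n(1) = 1): leading coefficient (2n)!/(2^n (n!)^2) = 3628800/(32*14400) = 63/8, so a_5 = 63/8. Work downward with a_k = (k+1)(k+2) a_{k+2} / ((k - 5)(k + 6)):
  a_3 = (4)(5)(63/8) / ((3 - 5)(3 + 6)) = (315/2)/(-18) = -35/4
  a_1 = (2)(3)(-35/4) / ((1 - 5)(1 + 6)) = (-105/2)/(-28) = 15/8
Hence P_5(x) = 63 x^5/8 - 35 x^3/4 + 15 x/8.

P_5(x); series = 63 x^5/8 - 35 x^3/4 + 15 x/8


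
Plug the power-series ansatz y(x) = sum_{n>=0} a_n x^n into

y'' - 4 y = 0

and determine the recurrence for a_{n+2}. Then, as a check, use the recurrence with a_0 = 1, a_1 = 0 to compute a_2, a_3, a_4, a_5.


Substitute y = sum_n a_n x^n into y'' + (const) y = 0.
y''(x) = sum_{n>=0} (n+2)(n+1) a_{n+2} x^n.
The ODE becomes sum_n [(n+2)(n+1) a_{n+2} - 4 a_n] x^n = 0.
Setting each coefficient to zero gives the recurrence:
  (n+2)(n+1) a_{n+2} - 4 a_n = 0,
  a_{n+2} = 4 / ((n+1)(n+2)) a_n.

Check with a_0 = 1, a_1 = 0 (apply the recurrence for n = 0, 1, 2, 3): a_0 = 1, a_1 = 0, a_2 = 2, a_3 = 0, a_4 = 2/3, a_5 = 0.

a_{n+2} = 4/((n+1)(n+2)) * a_n; check: a_0 = 1, a_1 = 0, a_2 = 2, a_3 = 0, a_4 = 2/3, a_5 = 0


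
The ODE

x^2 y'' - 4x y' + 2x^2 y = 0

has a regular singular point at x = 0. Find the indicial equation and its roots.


Divide by x^2 to reach normal form y'' + P_1(x) y' + P_2(x) y = 0 with P_1(x) = -4/x and P_2(x) = 2.
x = 0 is a singular point because the y'-coefficient -4/x has a pole at x = 0.
It is a regular singular point because x P_1(x) = p(x) = -4 and x^2 P_2(x) = q(x) = 2x^2 are polynomials, hence analytic at x = 0.
p(0) = -4,  q(0) = 0.
Indicial equation: r(r-1) + p(0) r + q(0) = 0, i.e. r^2 + (p(0) - 1) r + q(0) = 0, i.e. r^2 - 5 r = 0.
Discriminant: (-5)^2 - 4(0) = 25, so r = (5 ± 5)/2.
Solving: r_1 = 5, r_2 = 0.

indicial: r^2 - 5 r = 0; roots r_1 = 5, r_2 = 0


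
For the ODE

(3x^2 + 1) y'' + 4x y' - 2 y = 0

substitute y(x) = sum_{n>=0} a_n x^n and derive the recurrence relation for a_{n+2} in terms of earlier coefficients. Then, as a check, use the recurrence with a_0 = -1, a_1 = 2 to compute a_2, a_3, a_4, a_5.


Substitute y = sum_n a_n x^n.
(1 + 3 x^2) y'' contributes (n+2)(n+1) a_{n+2} + 3 n(n-1) a_n at x^n.
4 x y'(x) contributes 4 n a_n at x^n.
-2 y(x) contributes -2 a_n at x^n.
Matching x^n: (n+2)(n+1) a_{n+2} + (3 n(n-1) + 4 n - 2) a_n = 0.
Thus a_{n+2} = (-3 n(n-1) - 4 n + 2) / ((n+1)(n+2)) * a_n.

Check with a_0 = -1, a_1 = 2 (apply the recurrence for n = 0, 1, 2, 3): a_0 = -1, a_1 = 2, a_2 = -1, a_3 = -2/3, a_4 = 1, a_5 = 14/15.

a_(n+2) = (-3 n(n-1) - 4 n + 2) / ((n+1)(n+2)) * a_n; check: a_0 = -1, a_1 = 2, a_2 = -1, a_3 = -2/3, a_4 = 1, a_5 = 14/15


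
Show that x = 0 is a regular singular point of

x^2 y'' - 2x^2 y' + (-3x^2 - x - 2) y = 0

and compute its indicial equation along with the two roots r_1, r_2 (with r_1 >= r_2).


Divide by x^2 to reach normal form y'' + P_1(x) y' + P_2(x) y = 0 with P_1(x) = -2 and P_2(x) = -3 - 1/x - 2/x^2.
x = 0 is a singular point because the y-coefficient -3 - 1/x - 2/x^2 has a pole at x = 0.
It is a regular singular point because x P_1(x) = p(x) = -2x and x^2 P_2(x) = q(x) = -3x^2 - x - 2 are polynomials, hence analytic at x = 0.
p(0) = 0,  q(0) = -2.
Indicial equation: r(r-1) + p(0) r + q(0) = 0, i.e. r^2 + (p(0) - 1) r + q(0) = 0, i.e. r^2 - 1 r - 2 = 0.
Discriminant: (-1)^2 - 4(-2) = 9, so r = (1 ± 3)/2.
Solving: r_1 = 2, r_2 = -1.

indicial: r^2 - 1 r - 2 = 0; roots r_1 = 2, r_2 = -1


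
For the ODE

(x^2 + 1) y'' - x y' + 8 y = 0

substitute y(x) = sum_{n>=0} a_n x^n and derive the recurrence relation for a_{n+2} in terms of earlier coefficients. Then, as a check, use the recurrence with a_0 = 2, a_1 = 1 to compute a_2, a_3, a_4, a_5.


Substitute y = sum_n a_n x^n.
(1 + 1 x^2) y'' contributes (n+2)(n+1) a_{n+2} + n(n-1) a_n at x^n.
-x y'(x) contributes -n a_n at x^n.
8 y(x) contributes 8 a_n at x^n.
Matching x^n: (n+2)(n+1) a_{n+2} + (n(n-1) - n + 8) a_n = 0.
Thus a_{n+2} = (-n(n-1) + n - 8) / ((n+1)(n+2)) * a_n.

Check with a_0 = 2, a_1 = 1 (apply the recurrence for n = 0, 1, 2, 3): a_0 = 2, a_1 = 1, a_2 = -8, a_3 = -7/6, a_4 = 16/3, a_5 = 77/120.

a_(n+2) = (-n(n-1) + n - 8) / ((n+1)(n+2)) * a_n; check: a_0 = 2, a_1 = 1, a_2 = -8, a_3 = -7/6, a_4 = 16/3, a_5 = 77/120


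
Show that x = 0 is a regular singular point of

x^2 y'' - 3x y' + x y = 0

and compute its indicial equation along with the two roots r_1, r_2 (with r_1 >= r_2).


Divide by x^2 to reach normal form y'' + P_1(x) y' + P_2(x) y = 0 with P_1(x) = -3/x and P_2(x) = 1/x.
x = 0 is a singular point because the y'-coefficient -3/x has a pole at x = 0 and the y-coefficient 1/x has a pole at x = 0.
It is a regular singular point because x P_1(x) = p(x) = -3 and x^2 P_2(x) = q(x) = x are polynomials, hence analytic at x = 0.
p(0) = -3,  q(0) = 0.
Indicial equation: r(r-1) + p(0) r + q(0) = 0, i.e. r^2 + (p(0) - 1) r + q(0) = 0, i.e. r^2 - 4 r = 0.
Discriminant: (-4)^2 - 4(0) = 16, so r = (4 ± 4)/2.
Solving: r_1 = 4, r_2 = 0.

indicial: r^2 - 4 r = 0; roots r_1 = 4, r_2 = 0


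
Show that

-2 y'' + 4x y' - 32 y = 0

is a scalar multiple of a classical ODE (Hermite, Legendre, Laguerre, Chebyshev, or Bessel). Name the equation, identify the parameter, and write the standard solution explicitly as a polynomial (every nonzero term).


All three coefficients share the factor -2; dividing through by -2 gives  y'' - 2x y' + 16 y = 0.
This matches the Hermite equation y'' - 2x y' + 2n y = 0 with 2n = 16, so n = 8; the polynomial solution is H_8(x).
With y = sum_k a_k x^k, matching x^k gives (k+2)(k+1) a_{k+2} = 2(k - n) a_k = 2(k - 8) a_k. The right side vanishes at k = 8, so the series with the parity of 8 terminates at degree 8.
Standard normalization: leading coefficient of H_n is 2^n, so a_8 = 2^8 = 256. Work downward with a_k = (k+1)(k+2) a_{k+2} / (2(k - n)):
  a_6 = (7)(8)(256) / (2(6 - 8)) = 14336/(-4) = -3584
  a_4 = (5)(6)(-3584) / (2(4 - 8)) = -107520/(-8) = 13440
  a_2 = (3)(4)(13440) / (2(2 - 8)) = 161280/(-12) = -13440
  a_0 = (1)(2)(-13440) / (2(0 - 8)) = -26880/(-16) = 1680
Hence H_8(x) = 256 x^8 - 3584 x^6 + 13440 x^4 - 13440 x^2 + 1680.

H_8(x); series = 256 x^8 - 3584 x^6 + 13440 x^4 - 13440 x^2 + 1680


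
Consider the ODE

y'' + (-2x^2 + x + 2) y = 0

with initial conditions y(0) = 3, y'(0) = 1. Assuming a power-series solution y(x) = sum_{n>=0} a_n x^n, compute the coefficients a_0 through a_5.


Ansatz: y(x) = sum_{n>=0} a_n x^n, so y'(x) = sum_{n>=1} n a_n x^(n-1) and y''(x) = sum_{n>=2} n(n-1) a_n x^(n-2).
Substitute into P(x) y'' + Q(x) y' + R(x) y = 0 with P(x) = 1, Q(x) = 0, R(x) = -2x^2 + x + 2, and match powers of x.
Initial conditions: a_0 = 3, a_1 = 1.
Setting the coefficient of each power of x to zero and solving order by order (substituting the coefficients already found):
  x^0: 2 a_2 + 2 a_0 = 0  ->  2 a_2 = -2 a_0 = -6  ->  a_2 = -3
  x^1: 6 a_3 + 2 a_1 + a_0 = 0  ->  6 a_3 = -2 a_1 - a_0 = -5  ->  a_3 = -5/6
  x^2: 12 a_4 + 2 a_2 + a_1 - 2 a_0 = 0  ->  12 a_4 = -2 a_2 - a_1 + 2 a_0 = 11  ->  a_4 = 11/12
  x^3: 20 a_5 + 2 a_3 + a_2 - 2 a_1 = 0  ->  20 a_5 = -2 a_3 - a_2 + 2 a_1 = 20/3  ->  a_5 = 1/3
Truncated series: y(x) = 3 + x - 3 x^2 - (5/6) x^3 + (11/12) x^4 + (1/3) x^5 + O(x^6).

a_0 = 3; a_1 = 1; a_2 = -3; a_3 = -5/6; a_4 = 11/12; a_5 = 1/3


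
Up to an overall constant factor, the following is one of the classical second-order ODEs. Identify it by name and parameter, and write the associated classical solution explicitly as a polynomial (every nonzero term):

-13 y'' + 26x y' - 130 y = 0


All three coefficients share the factor -13; dividing through by -13 gives  y'' - 2x y' + 10 y = 0.
This matches the Hermite equation y'' - 2x y' + 2n y = 0 with 2n = 10, so n = 5; the polynomial solution is H_5(x).
With y = sum_k a_k x^k, matching x^k gives (k+2)(k+1) a_{k+2} = 2(k - n) a_k = 2(k - 5) a_k. The right side vanishes at k = 5, so the series with the parity of 5 terminates at degree 5.
Standard normalization: leading coefficient of H_n is 2^n, so a_5 = 2^5 = 32. Work downward with a_k = (k+1)(k+2) a_{k+2} / (2(k - n)):
  a_3 = (4)(5)(32) / (2(3 - 5)) = 640/(-4) = -160
  a_1 = (2)(3)(-160) / (2(1 - 5)) = -960/(-8) = 120
Hence H_5(x) = 32 x^5 - 160 x^3 + 120 x.

H_5(x); series = 32 x^5 - 160 x^3 + 120 x


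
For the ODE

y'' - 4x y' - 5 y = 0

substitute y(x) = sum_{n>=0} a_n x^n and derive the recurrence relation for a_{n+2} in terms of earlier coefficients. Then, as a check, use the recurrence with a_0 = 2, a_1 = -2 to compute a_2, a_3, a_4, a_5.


Substitute y = sum_n a_n x^n.
y''(x) has coefficient (n+2)(n+1) a_{n+2} at x^n;
-4 x y'(x) has coefficient -4 n a_n at x^n (shift);
-5 y(x) has coefficient -5 a_n at x^n.
Matching x^n: (n+2)(n+1) a_{n+2} + (-4n - 5) a_n = 0.
Thus a_{n+2} = (4n + 5) / ((n+1)(n+2)) * a_n.

Check with a_0 = 2, a_1 = -2 (apply the recurrence for n = 0, 1, 2, 3): a_0 = 2, a_1 = -2, a_2 = 5, a_3 = -3, a_4 = 65/12, a_5 = -51/20.

a_(n+2) = (4n + 5) / ((n+1)(n+2)) * a_n; check: a_0 = 2, a_1 = -2, a_2 = 5, a_3 = -3, a_4 = 65/12, a_5 = -51/20


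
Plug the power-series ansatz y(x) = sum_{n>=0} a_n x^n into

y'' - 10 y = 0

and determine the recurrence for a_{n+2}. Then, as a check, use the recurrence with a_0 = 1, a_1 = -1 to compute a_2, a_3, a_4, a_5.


Substitute y = sum_n a_n x^n into y'' + (const) y = 0.
y''(x) = sum_{n>=0} (n+2)(n+1) a_{n+2} x^n.
The ODE becomes sum_n [(n+2)(n+1) a_{n+2} - 10 a_n] x^n = 0.
Setting each coefficient to zero gives the recurrence:
  (n+2)(n+1) a_{n+2} - 10 a_n = 0,
  a_{n+2} = 10 / ((n+1)(n+2)) a_n.

Check with a_0 = 1, a_1 = -1 (apply the recurrence for n = 0, 1, 2, 3): a_0 = 1, a_1 = -1, a_2 = 5, a_3 = -5/3, a_4 = 25/6, a_5 = -5/6.

a_{n+2} = 10/((n+1)(n+2)) * a_n; check: a_0 = 1, a_1 = -1, a_2 = 5, a_3 = -5/3, a_4 = 25/6, a_5 = -5/6


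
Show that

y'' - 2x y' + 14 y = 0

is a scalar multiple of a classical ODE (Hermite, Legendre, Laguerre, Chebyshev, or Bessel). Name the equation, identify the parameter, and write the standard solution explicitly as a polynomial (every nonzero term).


The equation is already in a standard form:  y'' - 2x y' + 14 y = 0.
This matches the Hermite equation y'' - 2x y' + 2n y = 0 with 2n = 14, so n = 7; the polynomial solution is H_7(x).
With y = sum_k a_k x^k, matching x^k gives (k+2)(k+1) a_{k+2} = 2(k - n) a_k = 2(k - 7) a_k. The right side vanishes at k = 7, so the series with the parity of 7 terminates at degree 7.
Standard normalization: leading coefficient of H_n is 2^n, so a_7 = 2^7 = 128. Work downward with a_k = (k+1)(k+2) a_{k+2} / (2(k - n)):
  a_5 = (6)(7)(128) / (2(5 - 7)) = 5376/(-4) = -1344
  a_3 = (4)(5)(-1344) / (2(3 - 7)) = -26880/(-8) = 3360
  a_1 = (2)(3)(3360) / (2(1 - 7)) = 20160/(-12) = -1680
Hence H_7(x) = 128 x^7 - 1344 x^5 + 3360 x^3 - 1680 x.

H_7(x); series = 128 x^7 - 1344 x^5 + 3360 x^3 - 1680 x


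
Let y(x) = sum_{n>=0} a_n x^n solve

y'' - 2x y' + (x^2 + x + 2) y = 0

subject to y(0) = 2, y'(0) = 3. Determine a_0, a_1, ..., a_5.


Ansatz: y(x) = sum_{n>=0} a_n x^n, so y'(x) = sum_{n>=1} n a_n x^(n-1) and y''(x) = sum_{n>=2} n(n-1) a_n x^(n-2).
Substitute into P(x) y'' + Q(x) y' + R(x) y = 0 with P(x) = 1, Q(x) = -2x, R(x) = x^2 + x + 2, and match powers of x.
Initial conditions: a_0 = 2, a_1 = 3.
Setting the coefficient of each power of x to zero and solving order by order (substituting the coefficients already found):
  x^0: 2 a_2 + 2 a_0 = 0  ->  2 a_2 = -2 a_0 = -4  ->  a_2 = -2
  x^1: 6 a_3 + a_0 = 0  ->  6 a_3 = -a_0 = -2  ->  a_3 = -1/3
  x^2: 12 a_4 - 2 a_2 + a_1 + a_0 = 0  ->  12 a_4 = 2 a_2 - a_1 - a_0 = -9  ->  a_4 = -3/4
  x^3: 20 a_5 - 4 a_3 + a_2 + a_1 = 0  ->  20 a_5 = 4 a_3 - a_2 - a_1 = -7/3  ->  a_5 = -7/60
Truncated series: y(x) = 2 + 3 x - 2 x^2 - (1/3) x^3 - (3/4) x^4 - (7/60) x^5 + O(x^6).

a_0 = 2; a_1 = 3; a_2 = -2; a_3 = -1/3; a_4 = -3/4; a_5 = -7/60


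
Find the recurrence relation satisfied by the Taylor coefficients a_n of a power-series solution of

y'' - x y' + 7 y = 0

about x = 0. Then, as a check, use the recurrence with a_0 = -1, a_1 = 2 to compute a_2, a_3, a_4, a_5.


Substitute y = sum_n a_n x^n.
y''(x) has coefficient (n+2)(n+1) a_{n+2} at x^n;
-x y'(x) has coefficient -n a_n at x^n (shift);
7 y(x) has coefficient 7 a_n at x^n.
Matching x^n: (n+2)(n+1) a_{n+2} + (-n + 7) a_n = 0.
Thus a_{n+2} = (n - 7) / ((n+1)(n+2)) * a_n.

Check with a_0 = -1, a_1 = 2 (apply the recurrence for n = 0, 1, 2, 3): a_0 = -1, a_1 = 2, a_2 = 7/2, a_3 = -2, a_4 = -35/24, a_5 = 2/5.

a_(n+2) = (n - 7) / ((n+1)(n+2)) * a_n; check: a_0 = -1, a_1 = 2, a_2 = 7/2, a_3 = -2, a_4 = -35/24, a_5 = 2/5


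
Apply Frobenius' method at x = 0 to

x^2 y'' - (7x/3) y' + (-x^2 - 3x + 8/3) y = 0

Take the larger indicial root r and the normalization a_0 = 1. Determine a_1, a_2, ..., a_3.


Write in Frobenius form y'' + (p(x)/x) y' + (q(x)/x^2) y = 0:
  p(x) = -7/3,  q(x) = -x^2 - 3x + 8/3.
Indicial equation: r(r-1) + (-7/3) r + (8/3) = 0 -> roots r_1 = 2, r_2 = 4/3.
Take r = r_1 = 2. Let y(x) = x^r sum_{n>=0} a_n x^n with a_0 = 1.
Substitute y = x^r sum a_n x^n and match x^{r+n}. The recurrence is
  D(n) a_n - 3 a_{n-1} - 1 a_{n-2} = 0,  where D(n) = (r+n)(r+n-1) + (-7/3)(r+n) + (8/3).
  a_n = [3 a_{n-1} + 1 a_{n-2}] / D(n).
Since the indicial polynomial factors as (r - r_1)(r - r_2), D(n) = (r_1 + n - r_1)(r_1 + n - r_2) = n(n + 2/3).
Evaluating step by step (a_0 = 1):
  n = 1: D(1) = 1(1 + 2/3) = 5/3; numerator = 3(1) = 3; a_1 = (3)/(5/3) = 9/5
  n = 2: D(2) = 2(2 + 2/3) = 16/3; numerator = 3(9/5) + 1(1) = 32/5; a_2 = (32/5)/(16/3) = 6/5
  n = 3: D(3) = 3(3 + 2/3) = 11; numerator = 3(6/5) + 1(9/5) = 27/5; a_3 = (27/5)/(11) = 27/55

r = 2; a_0 = 1; a_1 = 9/5; a_2 = 6/5; a_3 = 27/55


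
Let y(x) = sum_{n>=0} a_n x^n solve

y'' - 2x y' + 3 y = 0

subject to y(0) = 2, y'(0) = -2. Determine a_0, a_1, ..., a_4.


Ansatz: y(x) = sum_{n>=0} a_n x^n, so y'(x) = sum_{n>=1} n a_n x^(n-1) and y''(x) = sum_{n>=2} n(n-1) a_n x^(n-2).
Substitute into P(x) y'' + Q(x) y' + R(x) y = 0 with P(x) = 1, Q(x) = -2x, R(x) = 3, and match powers of x.
Initial conditions: a_0 = 2, a_1 = -2.
Setting the coefficient of each power of x to zero and solving order by order (substituting the coefficients already found):
  x^0: 2 a_2 + 3 a_0 = 0  ->  2 a_2 = -3 a_0 = -6  ->  a_2 = -3
  x^1: 6 a_3 + a_1 = 0  ->  6 a_3 = -a_1 = 2  ->  a_3 = 1/3
  x^2: 12 a_4 - a_2 = 0  ->  12 a_4 = a_2 = -3  ->  a_4 = -1/4
Truncated series: y(x) = 2 - 2 x - 3 x^2 + (1/3) x^3 - (1/4) x^4 + O(x^5).

a_0 = 2; a_1 = -2; a_2 = -3; a_3 = 1/3; a_4 = -1/4


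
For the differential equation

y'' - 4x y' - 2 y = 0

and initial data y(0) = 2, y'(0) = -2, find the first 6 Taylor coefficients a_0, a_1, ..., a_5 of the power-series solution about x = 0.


Ansatz: y(x) = sum_{n>=0} a_n x^n, so y'(x) = sum_{n>=1} n a_n x^(n-1) and y''(x) = sum_{n>=2} n(n-1) a_n x^(n-2).
Substitute into P(x) y'' + Q(x) y' + R(x) y = 0 with P(x) = 1, Q(x) = -4x, R(x) = -2, and match powers of x.
Initial conditions: a_0 = 2, a_1 = -2.
Setting the coefficient of each power of x to zero and solving order by order (substituting the coefficients already found):
  x^0: 2 a_2 - 2 a_0 = 0  ->  2 a_2 = 2 a_0 = 4  ->  a_2 = 2
  x^1: 6 a_3 - 6 a_1 = 0  ->  6 a_3 = 6 a_1 = -12  ->  a_3 = -2
  x^2: 12 a_4 - 10 a_2 = 0  ->  12 a_4 = 10 a_2 = 20  ->  a_4 = 5/3
  x^3: 20 a_5 - 14 a_3 = 0  ->  20 a_5 = 14 a_3 = -28  ->  a_5 = -7/5
Truncated series: y(x) = 2 - 2 x + 2 x^2 - 2 x^3 + (5/3) x^4 - (7/5) x^5 + O(x^6).

a_0 = 2; a_1 = -2; a_2 = 2; a_3 = -2; a_4 = 5/3; a_5 = -7/5


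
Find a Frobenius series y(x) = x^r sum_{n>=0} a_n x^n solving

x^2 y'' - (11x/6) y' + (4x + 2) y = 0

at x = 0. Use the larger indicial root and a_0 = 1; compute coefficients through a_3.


Write in Frobenius form y'' + (p(x)/x) y' + (q(x)/x^2) y = 0:
  p(x) = -11/6,  q(x) = 4x + 2.
Indicial equation: r(r-1) + (-11/6) r + (2) = 0 -> roots r_1 = 3/2, r_2 = 4/3.
Take r = r_1 = 3/2. Let y(x) = x^r sum_{n>=0} a_n x^n with a_0 = 1.
Substitute y = x^r sum a_n x^n and match x^{r+n}. The recurrence is
  D(n) a_n + 4 a_{n-1} = 0,  where D(n) = (r+n)(r+n-1) + (-11/6)(r+n) + (2).
  a_n = -4 / D(n) * a_{n-1}.
Since the indicial polynomial factors as (r - r_1)(r - r_2), D(n) = (r_1 + n - r_1)(r_1 + n - r_2) = n(n + 1/6).
Evaluating step by step (a_0 = 1):
  n = 1: D(1) = 1(1 + 1/6) = 7/6; numerator = -4(1) = -4; a_1 = (-4)/(7/6) = -24/7
  n = 2: D(2) = 2(2 + 1/6) = 13/3; numerator = -4(-24/7) = 96/7; a_2 = (96/7)/(13/3) = 288/91
  n = 3: D(3) = 3(3 + 1/6) = 19/2; numerator = -4(288/91) = -1152/91; a_3 = (-1152/91)/(19/2) = -2304/1729

r = 3/2; a_0 = 1; a_1 = -24/7; a_2 = 288/91; a_3 = -2304/1729


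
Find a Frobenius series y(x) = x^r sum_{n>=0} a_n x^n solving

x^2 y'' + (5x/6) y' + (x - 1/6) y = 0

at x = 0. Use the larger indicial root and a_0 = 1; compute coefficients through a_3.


Write in Frobenius form y'' + (p(x)/x) y' + (q(x)/x^2) y = 0:
  p(x) = 5/6,  q(x) = x - 1/6.
Indicial equation: r(r-1) + (5/6) r + (-1/6) = 0 -> roots r_1 = 1/2, r_2 = -1/3.
Take r = r_1 = 1/2. Let y(x) = x^r sum_{n>=0} a_n x^n with a_0 = 1.
Substitute y = x^r sum a_n x^n and match x^{r+n}. The recurrence is
  D(n) a_n + 1 a_{n-1} = 0,  where D(n) = (r+n)(r+n-1) + (5/6)(r+n) + (-1/6).
  a_n = -1 / D(n) * a_{n-1}.
Since the indicial polynomial factors as (r - r_1)(r - r_2), D(n) = (r_1 + n - r_1)(r_1 + n - r_2) = n(n + 5/6).
Evaluating step by step (a_0 = 1):
  n = 1: D(1) = 1(1 + 5/6) = 11/6; numerator = -1(1) = -1; a_1 = (-1)/(11/6) = -6/11
  n = 2: D(2) = 2(2 + 5/6) = 17/3; numerator = -1(-6/11) = 6/11; a_2 = (6/11)/(17/3) = 18/187
  n = 3: D(3) = 3(3 + 5/6) = 23/2; numerator = -1(18/187) = -18/187; a_3 = (-18/187)/(23/2) = -36/4301

r = 1/2; a_0 = 1; a_1 = -6/11; a_2 = 18/187; a_3 = -36/4301


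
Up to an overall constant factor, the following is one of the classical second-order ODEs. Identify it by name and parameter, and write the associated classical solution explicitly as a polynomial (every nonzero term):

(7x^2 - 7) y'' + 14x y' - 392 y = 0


All three coefficients share the factor -7; dividing through by -7 gives  (1 - x^2) y'' - 2x y' + 56 y = 0.
This matches the Legendre equation (1 - x^2) y'' - 2x y' + n(n+1) y = 0 (note the -2x y' term) with n(n+1) = 56, so n = 7; the polynomial solution is P_7(x).
With y = sum_k a_k x^k, matching x^k gives (k+2)(k+1) a_{k+2} = [k(k+1) - n(n+1)] a_k = (k - 7)(k + 8) a_k. The right side vanishes at k = 7, so the series with the parity of 7 terminates at degree 7.
Standard normalization (P_n(1) = 1): leading coefficient (2n)!/(2^n (n!)^2) = 87178291200/(128*25401600) = 429/16, so a_7 = 429/16. Work downward with a_k = (k+1)(k+2) a_{k+2} / ((k - 7)(k + 8)):
  a_5 = (6)(7)(429/16) / ((5 - 7)(5 + 8)) = (9009/8)/(-26) = -693/16
  a_3 = (4)(5)(-693/16) / ((3 - 7)(3 + 8)) = (-3465/4)/(-44) = 315/16
  a_1 = (2)(3)(315/16) / ((1 - 7)(1 + 8)) = (945/8)/(-54) = -35/16
Hence P_7(x) = 429 x^7/16 - 693 x^5/16 + 315 x^3/16 - 35 x/16.

P_7(x); series = 429 x^7/16 - 693 x^5/16 + 315 x^3/16 - 35 x/16


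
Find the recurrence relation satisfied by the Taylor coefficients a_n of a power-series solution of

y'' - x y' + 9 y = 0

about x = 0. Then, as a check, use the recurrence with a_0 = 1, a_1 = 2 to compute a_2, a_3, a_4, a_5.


Substitute y = sum_n a_n x^n.
y''(x) has coefficient (n+2)(n+1) a_{n+2} at x^n;
-x y'(x) has coefficient -n a_n at x^n (shift);
9 y(x) has coefficient 9 a_n at x^n.
Matching x^n: (n+2)(n+1) a_{n+2} + (-n + 9) a_n = 0.
Thus a_{n+2} = (n - 9) / ((n+1)(n+2)) * a_n.

Check with a_0 = 1, a_1 = 2 (apply the recurrence for n = 0, 1, 2, 3): a_0 = 1, a_1 = 2, a_2 = -9/2, a_3 = -8/3, a_4 = 21/8, a_5 = 4/5.

a_(n+2) = (n - 9) / ((n+1)(n+2)) * a_n; check: a_0 = 1, a_1 = 2, a_2 = -9/2, a_3 = -8/3, a_4 = 21/8, a_5 = 4/5


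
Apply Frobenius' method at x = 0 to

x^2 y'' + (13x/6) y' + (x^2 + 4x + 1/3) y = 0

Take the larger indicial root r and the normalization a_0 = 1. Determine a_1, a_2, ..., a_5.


Write in Frobenius form y'' + (p(x)/x) y' + (q(x)/x^2) y = 0:
  p(x) = 13/6,  q(x) = x^2 + 4x + 1/3.
Indicial equation: r(r-1) + (13/6) r + (1/3) = 0 -> roots r_1 = -1/2, r_2 = -2/3.
Take r = r_1 = -1/2. Let y(x) = x^r sum_{n>=0} a_n x^n with a_0 = 1.
Substitute y = x^r sum a_n x^n and match x^{r+n}. The recurrence is
  D(n) a_n + 4 a_{n-1} + 1 a_{n-2} = 0,  where D(n) = (r+n)(r+n-1) + (13/6)(r+n) + (1/3).
  a_n = [-4 a_{n-1} - 1 a_{n-2}] / D(n).
Since the indicial polynomial factors as (r - r_1)(r - r_2), D(n) = (r_1 + n - r_1)(r_1 + n - r_2) = n(n + 1/6).
Evaluating step by step (a_0 = 1):
  n = 1: D(1) = 1(1 + 1/6) = 7/6; numerator = -4(1) = -4; a_1 = (-4)/(7/6) = -24/7
  n = 2: D(2) = 2(2 + 1/6) = 13/3; numerator = -4(-24/7) - 1(1) = 89/7; a_2 = (89/7)/(13/3) = 267/91
  n = 3: D(3) = 3(3 + 1/6) = 19/2; numerator = -4(267/91) - 1(-24/7) = -108/13; a_3 = (-108/13)/(19/2) = -216/247
  n = 4: D(4) = 4(4 + 1/6) = 50/3; numerator = -4(-216/247) - 1(267/91) = 75/133; a_4 = (75/133)/(50/3) = 9/266
  n = 5: D(5) = 5(5 + 1/6) = 155/6; numerator = -4(9/266) - 1(-216/247) = 1278/1729; a_5 = (1278/1729)/(155/6) = 7668/267995

r = -1/2; a_0 = 1; a_1 = -24/7; a_2 = 267/91; a_3 = -216/247; a_4 = 9/266; a_5 = 7668/267995


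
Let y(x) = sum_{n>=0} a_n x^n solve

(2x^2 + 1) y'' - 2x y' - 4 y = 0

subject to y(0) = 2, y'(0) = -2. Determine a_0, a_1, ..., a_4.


Ansatz: y(x) = sum_{n>=0} a_n x^n, so y'(x) = sum_{n>=1} n a_n x^(n-1) and y''(x) = sum_{n>=2} n(n-1) a_n x^(n-2).
Substitute into P(x) y'' + Q(x) y' + R(x) y = 0 with P(x) = 2x^2 + 1, Q(x) = -2x, R(x) = -4, and match powers of x.
Initial conditions: a_0 = 2, a_1 = -2.
Setting the coefficient of each power of x to zero and solving order by order (substituting the coefficients already found):
  x^0: 2 a_2 - 4 a_0 = 0  ->  2 a_2 = 4 a_0 = 8  ->  a_2 = 4
  x^1: 6 a_3 - 6 a_1 = 0  ->  6 a_3 = 6 a_1 = -12  ->  a_3 = -2
  x^2: 12 a_4 - 4 a_2 = 0  ->  12 a_4 = 4 a_2 = 16  ->  a_4 = 4/3
Truncated series: y(x) = 2 - 2 x + 4 x^2 - 2 x^3 + (4/3) x^4 + O(x^5).

a_0 = 2; a_1 = -2; a_2 = 4; a_3 = -2; a_4 = 4/3
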